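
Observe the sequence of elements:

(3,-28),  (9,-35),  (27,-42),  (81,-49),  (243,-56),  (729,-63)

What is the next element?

(2187,-70)

For the first component, ×3 each step: 3, 9, 27, 81, 243, 729 → 2187.
Second component: −7 each step, so -28, -35, -42, -49, -56, -63 → -70.
Putting it together: (2187,-70).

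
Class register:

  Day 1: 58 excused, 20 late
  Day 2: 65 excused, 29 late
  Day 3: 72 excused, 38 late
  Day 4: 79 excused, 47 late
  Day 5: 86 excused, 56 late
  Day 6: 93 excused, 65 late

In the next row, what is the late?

Excused: +7 each step, so 58, 65, 72, 79, 86, 93 → 100.
Late — +9 each step: 20, 29, 38, 47, 56, 65 → 74.

74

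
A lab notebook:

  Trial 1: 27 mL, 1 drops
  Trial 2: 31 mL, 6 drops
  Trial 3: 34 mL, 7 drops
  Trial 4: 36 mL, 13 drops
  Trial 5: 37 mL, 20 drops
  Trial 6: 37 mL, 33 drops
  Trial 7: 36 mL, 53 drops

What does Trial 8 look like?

ML: differences are 4, 3, 2, … (decreasing by 1 each time), so 27, 31, 34, 36, 37, 37, 36 → 34.
Drops goes 1, 6, 7, 13, 20, 33, 53 → 86 (each term is the sum of the two before it).
Putting it together: 34 mL, 86 drops.

34 mL, 86 drops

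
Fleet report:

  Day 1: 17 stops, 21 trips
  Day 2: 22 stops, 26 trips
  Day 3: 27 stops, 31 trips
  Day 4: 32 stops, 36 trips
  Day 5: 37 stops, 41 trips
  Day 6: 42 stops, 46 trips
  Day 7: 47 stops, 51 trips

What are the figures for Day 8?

Stops: 17, 22, 27, 32, 37, 42, 47 → 52 (+5 each step).
Trips: always 4 more than the stops, so 21, 26, 31, 36, 41, 46, 51 → 56.
Putting it together: 52 stops, 56 trips.

52 stops, 56 trips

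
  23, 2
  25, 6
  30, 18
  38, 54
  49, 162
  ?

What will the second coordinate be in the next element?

486

First coordinate: differences are 2, 5, 8, … (increasing by 3 each time), so 23, 25, 30, 38, 49 → 63.
Second coordinate: ×3 each step; 2, 6, 18, 54, 162 → 486.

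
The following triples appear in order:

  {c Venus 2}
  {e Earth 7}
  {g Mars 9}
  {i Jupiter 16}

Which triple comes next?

{k Saturn 25}

For the letter, letters move forward 2 places in the alphabet: c, e, g, i → k.
Planet goes Venus, Earth, Mars, Jupiter → Saturn (runs through the planets Mercury→Neptune).
Third coordinate goes 2, 7, 9, 16 → 25 (each term is the sum of the two before it).
Putting it together: {k Saturn 25}.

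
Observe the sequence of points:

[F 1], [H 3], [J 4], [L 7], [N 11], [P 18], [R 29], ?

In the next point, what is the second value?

For the second value, each term is the sum of the two before it: 1, 3, 4, 7, 11, 18, 29 → 47.

47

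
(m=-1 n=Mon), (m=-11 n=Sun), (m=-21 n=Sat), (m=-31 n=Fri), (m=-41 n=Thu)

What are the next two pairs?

(m=-51 n=Wed), (m=-61 n=Tue)

For the m, −10 each step: -1, -11, -21, -31, -41 → -51 → -61.
N — runs backward through the weekdays Mon→Sun: Mon, Sun, Sat, Fri, Thu → Wed → Tue.
Putting the parts together: (m=-51 n=Wed) and then (m=-61 n=Tue).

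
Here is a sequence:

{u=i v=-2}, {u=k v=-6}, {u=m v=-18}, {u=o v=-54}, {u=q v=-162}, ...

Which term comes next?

{u=s v=-486}

U: letters move forward 2 places in the alphabet, so i, k, m, o, q → s.
V — ×3 each step: -2, -6, -18, -54, -162 → -486.
Putting it together: {u=s v=-486}.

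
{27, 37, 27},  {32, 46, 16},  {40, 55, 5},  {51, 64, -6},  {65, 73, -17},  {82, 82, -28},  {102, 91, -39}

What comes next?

{125, 100, -50}

First value: differences are 5, 8, 11, … (increasing by 3 each time), so 27, 32, 40, 51, 65, 82, 102 → 125.
Second value goes 37, 46, 55, 64, 73, 82, 91 → 100 (+9 each step).
Third value: −11 each step, so 27, 16, 5, -6, -17, -28, -39 → -50.
So the next term is {125, 100, -50}.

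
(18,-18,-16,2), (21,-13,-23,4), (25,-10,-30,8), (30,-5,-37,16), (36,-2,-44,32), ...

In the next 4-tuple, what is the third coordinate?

Third coordinate: −7 each step, so -16, -23, -30, -37, -44 → -51.

-51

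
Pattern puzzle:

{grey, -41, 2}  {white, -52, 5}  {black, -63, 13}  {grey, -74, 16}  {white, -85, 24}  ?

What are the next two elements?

Shade — repeats grey → white → black: grey, white, black, grey, white → black → grey.
For the second entry, −11 each step: -41, -52, -63, -74, -85 → -96 → -107.
Third entry: alternating steps +3, +8, +3, +8, …, so 2, 5, 13, 16, 24 → 27 → 35.
Putting the parts together: {black, -96, 27} and then {grey, -107, 35}.

{black, -96, 27}, {grey, -107, 35}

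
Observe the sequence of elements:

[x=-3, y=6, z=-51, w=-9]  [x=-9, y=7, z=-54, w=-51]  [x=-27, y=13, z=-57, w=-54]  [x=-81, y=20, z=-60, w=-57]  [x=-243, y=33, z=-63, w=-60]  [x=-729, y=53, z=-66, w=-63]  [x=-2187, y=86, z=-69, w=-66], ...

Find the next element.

[x=-6561, y=139, z=-72, w=-69]

X: ×3 each step, so -3, -9, -27, -81, -243, -729, -2187 → -6561.
For the y, each term is the sum of the two before it: 6, 7, 13, 20, 33, 53, 86 → 139.
Z: -51, -54, -57, -60, -63, -66, -69 → -72 (−3 each step).
W: always the previous value of the z; -9, -51, -54, -57, -60, -63, -66 → -69.
Putting it together: [x=-6561, y=139, z=-72, w=-69].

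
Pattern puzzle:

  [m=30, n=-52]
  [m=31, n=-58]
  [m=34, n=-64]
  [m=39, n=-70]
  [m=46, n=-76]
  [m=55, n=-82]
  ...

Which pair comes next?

[m=66, n=-88]

For the m, differences are 1, 3, 5, … (increasing by 2 each time): 30, 31, 34, 39, 46, 55 → 66.
For the n, −6 each step: -52, -58, -64, -70, -76, -82 → -88.
Putting it together: [m=66, n=-88].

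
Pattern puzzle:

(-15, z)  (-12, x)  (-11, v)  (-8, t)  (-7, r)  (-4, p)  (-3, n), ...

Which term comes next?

(0, l)

First entry: -15, -12, -11, -8, -7, -4, -3 → 0 (alternating steps +3, +1, +3, +1, …).
Letter: z, x, v, t, r, p, n → l (letters move back 2 places in the alphabet).
So the next term is (0, l).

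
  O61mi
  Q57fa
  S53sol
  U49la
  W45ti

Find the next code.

Y41do

Letter goes O, Q, S, U, W → Y (letters move forward 2 places in the alphabet).
Second component: −4 each step; 61, 57, 53, 49, 45 → 41.
Note: mi, fa, sol, la, ti → do (runs through the solfège scale do→ti).
Combining the parts gives Y41do.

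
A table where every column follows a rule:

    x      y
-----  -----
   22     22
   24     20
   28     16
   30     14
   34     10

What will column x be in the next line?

Column x — alternating steps +2, +4, +2, +4, …: 22, 24, 28, 30, 34 → 36.

36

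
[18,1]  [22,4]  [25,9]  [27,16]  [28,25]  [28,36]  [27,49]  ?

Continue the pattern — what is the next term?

[25,64]

For the first component, differences are 4, 3, 2, … (decreasing by 1 each time): 18, 22, 25, 27, 28, 28, 27 → 25.
Second component: perfect squares: 1², 2², 3², …, so 1, 4, 9, 16, 25, 36, 49 → 64.
So the next term is [25,64].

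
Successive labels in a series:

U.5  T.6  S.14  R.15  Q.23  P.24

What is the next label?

Letter: letters move back 1 place in the alphabet; U, T, S, R, Q, P → O.
Second component: alternating steps +1, +8, +1, +8, …, so 5, 6, 14, 15, 23, 24 → 32.
So the next label is O.32.

O.32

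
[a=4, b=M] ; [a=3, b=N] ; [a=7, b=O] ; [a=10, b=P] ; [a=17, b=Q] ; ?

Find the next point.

A — each term is the sum of the two before it: 4, 3, 7, 10, 17 → 27.
B — letters move forward 1 place in the alphabet: M, N, O, P, Q → R.
Putting it together: [a=27, b=R].

[a=27, b=R]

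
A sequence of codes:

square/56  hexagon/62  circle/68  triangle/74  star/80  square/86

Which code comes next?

hexagon/92

Shape — repeats square → hexagon → circle → triangle → star: square, hexagon, circle, triangle, star, square → hexagon.
Second component goes 56, 62, 68, 74, 80, 86 → 92 (+6 each step).
Combining the parts gives hexagon/92.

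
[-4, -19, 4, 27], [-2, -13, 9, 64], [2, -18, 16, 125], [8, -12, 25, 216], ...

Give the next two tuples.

First coordinate: -4, -2, 2, 8 → 16 → 26 (differences are 2, 4, 6, … (increasing by 2 each time)).
Second coordinate — alternating steps +6, −5, +6, −5, …: -19, -13, -18, -12 → -17 → -11.
Third coordinate goes 4, 9, 16, 25 → 36 → 49 (perfect squares: 2², 3², 4², …).
Fourth coordinate: perfect cubes: 3³, 4³, 5³, …; 27, 64, 125, 216 → 343 → 512.
Putting the parts together: [16, -17, 36, 343] and then [26, -11, 49, 512].

[16, -17, 36, 343], [26, -11, 49, 512]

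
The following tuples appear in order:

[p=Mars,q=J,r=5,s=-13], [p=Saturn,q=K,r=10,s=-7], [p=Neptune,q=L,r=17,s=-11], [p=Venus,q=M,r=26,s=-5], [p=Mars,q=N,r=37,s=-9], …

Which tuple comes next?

[p=Saturn,q=O,r=50,s=-3]

P: repeats Mars → Saturn → Neptune → Venus, so Mars, Saturn, Neptune, Venus, Mars → Saturn.
Q goes J, K, L, M, N → O (letters move forward 1 place in the alphabet).
R: differences are 5, 7, 9, … (increasing by 2 each time); 5, 10, 17, 26, 37 → 50.
S goes -13, -7, -11, -5, -9 → -3 (alternating steps +6, −4, +6, −4, …).
Combining the parts gives [p=Saturn,q=O,r=50,s=-3].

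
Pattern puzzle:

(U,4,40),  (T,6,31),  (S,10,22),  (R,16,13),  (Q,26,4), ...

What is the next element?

Letter goes U, T, S, R, Q → P (letters move back 1 place in the alphabet).
Second component: 4, 6, 10, 16, 26 → 42 (each term is the sum of the two before it).
Third component — −9 each step: 40, 31, 22, 13, 4 → -5.
So the next element is (P,42,-5).

(P,42,-5)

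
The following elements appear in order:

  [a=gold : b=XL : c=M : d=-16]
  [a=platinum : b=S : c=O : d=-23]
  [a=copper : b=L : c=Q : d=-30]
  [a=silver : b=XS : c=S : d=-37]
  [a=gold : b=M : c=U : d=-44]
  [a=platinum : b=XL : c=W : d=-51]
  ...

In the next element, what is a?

A goes gold, platinum, copper, silver, gold, platinum → copper (repeats gold → platinum → copper → silver).
B goes XL, S, L, XS, M, XL → S (repeats XL → S → L → XS → M).
C: letters move forward 2 places in the alphabet, so M, O, Q, S, U, W → Y.
D: -16, -23, -30, -37, -44, -51 → -58 (−7 each step).

copper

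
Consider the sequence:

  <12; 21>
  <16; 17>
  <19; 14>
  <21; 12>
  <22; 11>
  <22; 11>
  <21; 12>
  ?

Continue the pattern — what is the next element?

First value: differences are 4, 3, 2, … (decreasing by 1 each time), so 12, 16, 19, 21, 22, 22, 21 → 19.
Second value: together with the first value always sums to 33, so 21, 17, 14, 12, 11, 11, 12 → 14.
Putting it together: <19; 14>.

<19; 14>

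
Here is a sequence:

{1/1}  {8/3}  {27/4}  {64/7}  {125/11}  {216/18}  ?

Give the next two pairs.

First part: perfect cubes: 1³, 2³, 3³, …; 1, 8, 27, 64, 125, 216 → 343 → 512.
Second part: each term is the sum of the two before it; 1, 3, 4, 7, 11, 18 → 29 → 47.
So the next two pairs are {343/29} and {512/47}.

{343/29}, {512/47}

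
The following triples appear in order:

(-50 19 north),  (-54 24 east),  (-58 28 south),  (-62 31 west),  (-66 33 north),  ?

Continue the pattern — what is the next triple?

(-70 34 east)

First entry: -50, -54, -58, -62, -66 → -70 (−4 each step).
Second entry: 19, 24, 28, 31, 33 → 34 (differences are 5, 4, 3, … (decreasing by 1 each time)).
Direction: north, east, south, west, north → east (repeats north → east → south → west).
Combining the parts gives (-70 34 east).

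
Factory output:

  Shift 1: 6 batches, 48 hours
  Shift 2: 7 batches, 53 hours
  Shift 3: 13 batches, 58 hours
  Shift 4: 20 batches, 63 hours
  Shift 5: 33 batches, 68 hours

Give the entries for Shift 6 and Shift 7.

Batches — each term is the sum of the two before it: 6, 7, 13, 20, 33 → 53 → 86.
Hours: 48, 53, 58, 63, 68 → 73 → 78 (+5 each step).
Putting the parts together: 53 batches, 73 hours and then 86 batches, 78 hours.

53 batches, 73 hours; 86 batches, 78 hours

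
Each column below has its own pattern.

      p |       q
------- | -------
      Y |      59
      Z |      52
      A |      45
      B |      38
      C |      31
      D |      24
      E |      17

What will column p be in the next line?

Column p — letters move forward 1 place in the alphabet, wrapping Z→A: Y, Z, A, B, C, D, E → F.

F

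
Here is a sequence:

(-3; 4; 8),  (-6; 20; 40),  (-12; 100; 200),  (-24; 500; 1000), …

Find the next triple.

First value goes -3, -6, -12, -24 → -48 (×2 each step).
Second value — ×5 each step: 4, 20, 100, 500 → 2500.
Third value — always 2 × the second value: 8, 40, 200, 1000 → 5000.
So the next triple is (-48; 2500; 5000).

(-48; 2500; 5000)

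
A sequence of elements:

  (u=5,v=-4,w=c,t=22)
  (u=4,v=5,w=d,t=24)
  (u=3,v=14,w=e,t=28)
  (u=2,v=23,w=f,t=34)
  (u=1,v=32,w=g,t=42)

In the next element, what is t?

52

T: differences are 2, 4, 6, … (increasing by 2 each time), so 22, 24, 28, 34, 42 → 52.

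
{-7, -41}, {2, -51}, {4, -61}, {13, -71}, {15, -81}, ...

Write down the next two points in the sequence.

{24, -91}, {26, -101}

First value goes -7, 2, 4, 13, 15 → 24 → 26 (alternating steps +9, +2, +9, +2, …).
For the second value, −10 each step: -41, -51, -61, -71, -81 → -91 → -101.
Putting the parts together: {24, -91} and then {26, -101}.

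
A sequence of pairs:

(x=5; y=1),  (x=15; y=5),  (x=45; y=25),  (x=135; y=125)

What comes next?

(x=405; y=625)

X — ×3 each step: 5, 15, 45, 135 → 405.
For the y, ×5 each step: 1, 5, 25, 125 → 625.
Combining the parts gives (x=405; y=625).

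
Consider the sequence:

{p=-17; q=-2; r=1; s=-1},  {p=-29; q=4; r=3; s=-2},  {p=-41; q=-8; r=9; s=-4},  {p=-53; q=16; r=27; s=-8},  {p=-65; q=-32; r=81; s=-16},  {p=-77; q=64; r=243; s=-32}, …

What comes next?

{p=-89; q=-128; r=729; s=-64}

P: -17, -29, -41, -53, -65, -77 → -89 (−12 each step).
Q: ×(-2) each step; -2, 4, -8, 16, -32, 64 → -128.
R: 1, 3, 9, 27, 81, 243 → 729 (×3 each step).
S — ×2 each step: -1, -2, -4, -8, -16, -32 → -64.
Putting it together: {p=-89; q=-128; r=729; s=-64}.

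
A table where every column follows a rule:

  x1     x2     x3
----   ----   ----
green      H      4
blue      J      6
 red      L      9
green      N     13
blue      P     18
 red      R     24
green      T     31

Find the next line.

blue  V  39

For the column x1, repeats green → blue → red: green, blue, red, green, blue, red, green → blue.
For the column x2, letters move forward 2 places in the alphabet: H, J, L, N, P, R, T → V.
Column x3 — differences are 2, 3, 4, … (increasing by 1 each time): 4, 6, 9, 13, 18, 24, 31 → 39.
Putting it together: blue  V  39.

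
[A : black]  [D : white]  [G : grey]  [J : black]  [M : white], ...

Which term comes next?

[P : grey]

Letter — letters move forward 3 places in the alphabet: A, D, G, J, M → P.
For the shade, repeats black → white → grey: black, white, grey, black, white → grey.
So the next term is [P : grey].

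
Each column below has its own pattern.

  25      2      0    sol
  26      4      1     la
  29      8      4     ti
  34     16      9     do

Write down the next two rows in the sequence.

First component — differences are 1, 3, 5, … (increasing by 2 each time): 25, 26, 29, 34 → 41 → 50.
Second component — ×2 each step: 2, 4, 8, 16 → 32 → 64.
Third component: differences are 1, 3, 5, … (increasing by 2 each time); 0, 1, 4, 9 → 16 → 25.
Note: runs through the solfège scale do→ti, so sol, la, ti, do → re → mi.
So the next two rows are 41  32  16  re and 50  64  25  mi.

41  32  16  re; 50  64  25  mi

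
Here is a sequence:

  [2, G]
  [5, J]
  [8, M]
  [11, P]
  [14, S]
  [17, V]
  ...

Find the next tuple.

[20, Y]

First part: 2, 5, 8, 11, 14, 17 → 20 (+3 each step).
For the letter, letters move forward 3 places in the alphabet: G, J, M, P, S, V → Y.
Putting it together: [20, Y].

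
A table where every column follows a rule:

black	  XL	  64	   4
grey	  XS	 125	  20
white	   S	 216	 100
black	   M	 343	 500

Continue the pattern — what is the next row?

Shade: black, grey, white, black → grey (repeats black → grey → white).
Size: runs through clothing sizes XS→XL; XL, XS, S, M → L.
Third component: 64, 125, 216, 343 → 512 (perfect cubes: 4³, 5³, 6³, …).
Fourth component: ×5 each step; 4, 20, 100, 500 → 2500.
Combining the parts gives grey  L  512  2500.

grey  L  512  2500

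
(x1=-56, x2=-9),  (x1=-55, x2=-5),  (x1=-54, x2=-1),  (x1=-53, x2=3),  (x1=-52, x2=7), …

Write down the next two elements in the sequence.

(x1=-51, x2=11), (x1=-50, x2=15)

X1 — +1 each step: -56, -55, -54, -53, -52 → -51 → -50.
X2 — +4 each step: -9, -5, -1, 3, 7 → 11 → 15.
Putting the parts together: (x1=-51, x2=11) and then (x1=-50, x2=15).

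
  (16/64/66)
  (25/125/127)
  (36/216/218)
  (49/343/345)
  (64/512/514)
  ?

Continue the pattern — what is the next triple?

(81/729/731)

First part — perfect squares: 4², 5², 6², …: 16, 25, 36, 49, 64 → 81.
Second part: 64, 125, 216, 343, 512 → 729 (perfect cubes: 4³, 5³, 6³, …).
Third part: always 2 more than the second part, so 66, 127, 218, 345, 514 → 731.
Combining the parts gives (81/729/731).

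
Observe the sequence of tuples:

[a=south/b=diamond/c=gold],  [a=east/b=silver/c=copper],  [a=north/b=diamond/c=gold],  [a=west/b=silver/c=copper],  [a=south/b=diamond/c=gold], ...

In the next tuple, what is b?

B: diamond, silver, diamond, silver, diamond → silver (alternates diamond ↔ silver).

silver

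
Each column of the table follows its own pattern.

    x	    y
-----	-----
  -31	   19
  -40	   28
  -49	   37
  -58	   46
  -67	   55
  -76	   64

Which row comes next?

Column x: −9 each step; -31, -40, -49, -58, -67, -76 → -85.
Column y goes 19, 28, 37, 46, 55, 64 → 73 (together with the column x always sums to -12).
So the next row is -85  73.

-85  73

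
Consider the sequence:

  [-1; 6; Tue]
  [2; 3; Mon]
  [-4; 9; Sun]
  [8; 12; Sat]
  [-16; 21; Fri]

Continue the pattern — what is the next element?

[32; 33; Thu]

For the first coordinate, ×(-2) each step: -1, 2, -4, 8, -16 → 32.
Second coordinate: each term is the sum of the two before it, so 6, 3, 9, 12, 21 → 33.
Day: Tue, Mon, Sun, Sat, Fri → Thu (runs backward through the weekdays Mon→Sun).
Putting it together: [32; 33; Thu].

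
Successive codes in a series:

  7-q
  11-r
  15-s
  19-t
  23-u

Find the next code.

27-v

First component: +4 each step, so 7, 11, 15, 19, 23 → 27.
For the letter, letters move forward 1 place in the alphabet: q, r, s, t, u → v.
Combining the parts gives 27-v.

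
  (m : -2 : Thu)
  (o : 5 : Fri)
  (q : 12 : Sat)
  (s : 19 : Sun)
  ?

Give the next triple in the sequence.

(u : 26 : Mon)

Letter: letters move forward 2 places in the alphabet, so m, o, q, s → u.
Second coordinate goes -2, 5, 12, 19 → 26 (+7 each step).
For the day, runs through the weekdays Mon→Sun: Thu, Fri, Sat, Sun → Mon.
So the next triple is (u : 26 : Mon).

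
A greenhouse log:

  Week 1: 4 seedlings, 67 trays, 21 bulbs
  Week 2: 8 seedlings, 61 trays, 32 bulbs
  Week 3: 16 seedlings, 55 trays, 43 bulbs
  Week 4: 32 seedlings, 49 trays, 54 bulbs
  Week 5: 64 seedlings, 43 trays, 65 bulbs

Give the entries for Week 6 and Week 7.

128 seedlings, 37 trays, 76 bulbs; 256 seedlings, 31 trays, 87 bulbs

Seedlings: 4, 8, 16, 32, 64 → 128 → 256 (×2 each step).
Trays: 67, 61, 55, 49, 43 → 37 → 31 (−6 each step).
Bulbs goes 21, 32, 43, 54, 65 → 76 → 87 (+11 each step).
So the next two lines are 128 seedlings, 37 trays, 76 bulbs and 256 seedlings, 31 trays, 87 bulbs.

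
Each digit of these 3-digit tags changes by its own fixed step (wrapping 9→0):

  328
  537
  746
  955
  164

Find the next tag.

373

First digit: 3, 5, 7, 9, 1 → 3 (+2 each step, mod 10).
Second digit — +1 each step, mod 10: 2, 3, 4, 5, 6 → 7.
Third digit: −1 each step, mod 10; 8, 7, 6, 5, 4 → 3.
Putting it together: 373.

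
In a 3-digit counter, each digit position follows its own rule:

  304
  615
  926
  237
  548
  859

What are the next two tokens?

First digit: 3, 6, 9, 2, 5, 8 → 1 → 4 (+3 each step, mod 10).
For the second digit, +1 each step, mod 10: 0, 1, 2, 3, 4, 5 → 6 → 7.
For the third digit, +1 each step, mod 10: 4, 5, 6, 7, 8, 9 → 0 → 1.
Putting the parts together: 160 and then 471.

160, 471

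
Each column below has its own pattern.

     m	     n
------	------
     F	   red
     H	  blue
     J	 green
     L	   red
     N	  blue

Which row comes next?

Column m — letters move forward 2 places in the alphabet: F, H, J, L, N → P.
Column n goes red, blue, green, red, blue → green (repeats red → blue → green).
Putting it together: P  green.

P  green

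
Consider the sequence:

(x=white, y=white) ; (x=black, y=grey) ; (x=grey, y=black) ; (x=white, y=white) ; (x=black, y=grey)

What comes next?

(x=grey, y=black)

For the x, repeats white → black → grey: white, black, grey, white, black → grey.
Y goes white, grey, black, white, grey → black (repeats white → grey → black).
Putting it together: (x=grey, y=black).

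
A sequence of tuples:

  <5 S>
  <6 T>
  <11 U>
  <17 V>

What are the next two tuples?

<28 W>, <45 X>

First component — each term is the sum of the two before it: 5, 6, 11, 17 → 28 → 45.
Letter — letters move forward 1 place in the alphabet: S, T, U, V → W → X.
So the next two tuples are <28 W> and <45 X>.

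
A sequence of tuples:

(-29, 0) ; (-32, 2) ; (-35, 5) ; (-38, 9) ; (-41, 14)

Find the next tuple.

First coordinate: -29, -32, -35, -38, -41 → -44 (−3 each step).
Second coordinate: differences are 2, 3, 4, … (increasing by 1 each time); 0, 2, 5, 9, 14 → 20.
So the next tuple is (-44, 20).

(-44, 20)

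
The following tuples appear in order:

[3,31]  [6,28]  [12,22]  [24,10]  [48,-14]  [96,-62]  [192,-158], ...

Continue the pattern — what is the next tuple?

[384,-350]

First value: 3, 6, 12, 24, 48, 96, 192 → 384 (×2 each step).
For the second value, together with the first value always sums to 34: 31, 28, 22, 10, -14, -62, -158 → -350.
Putting it together: [384,-350].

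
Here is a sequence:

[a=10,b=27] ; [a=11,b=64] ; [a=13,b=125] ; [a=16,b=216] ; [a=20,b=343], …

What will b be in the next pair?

For the a, differences are 1, 2, 3, … (increasing by 1 each time): 10, 11, 13, 16, 20 → 25.
B goes 27, 64, 125, 216, 343 → 512 (perfect cubes: 3³, 4³, 5³, …).

512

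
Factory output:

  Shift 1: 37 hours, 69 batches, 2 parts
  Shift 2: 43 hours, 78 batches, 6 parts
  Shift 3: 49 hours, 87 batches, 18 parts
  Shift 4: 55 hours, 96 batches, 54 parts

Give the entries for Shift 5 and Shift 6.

61 hours, 105 batches, 162 parts; 67 hours, 114 batches, 486 parts

For the hours, +6 each step: 37, 43, 49, 55 → 61 → 67.
Batches goes 69, 78, 87, 96 → 105 → 114 (+9 each step).
Parts — ×3 each step: 2, 6, 18, 54 → 162 → 486.
So the next two records are 61 hours, 105 batches, 162 parts and 67 hours, 114 batches, 486 parts.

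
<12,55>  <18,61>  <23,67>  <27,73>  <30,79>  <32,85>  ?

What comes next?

<33,91>

First component: 12, 18, 23, 27, 30, 32 → 33 (differences are 6, 5, 4, … (decreasing by 1 each time)).
Second component — +6 each step: 55, 61, 67, 73, 79, 85 → 91.
So the next pair is <33,91>.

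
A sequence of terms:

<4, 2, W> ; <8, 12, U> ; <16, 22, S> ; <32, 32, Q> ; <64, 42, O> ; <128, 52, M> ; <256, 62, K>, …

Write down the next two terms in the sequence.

First value goes 4, 8, 16, 32, 64, 128, 256 → 512 → 1024 (×2 each step).
Second value: +10 each step; 2, 12, 22, 32, 42, 52, 62 → 72 → 82.
For the letter, letters move back 2 places in the alphabet: W, U, S, Q, O, M, K → I → G.
So the next two terms are <512, 72, I> and <1024, 82, G>.

<512, 72, I>, <1024, 82, G>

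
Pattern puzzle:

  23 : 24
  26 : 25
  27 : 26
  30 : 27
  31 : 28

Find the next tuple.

34 : 29

For the first entry, alternating steps +3, +1, +3, +1, …: 23, 26, 27, 30, 31 → 34.
Second entry: +1 each step; 24, 25, 26, 27, 28 → 29.
So the next tuple is 34 : 29.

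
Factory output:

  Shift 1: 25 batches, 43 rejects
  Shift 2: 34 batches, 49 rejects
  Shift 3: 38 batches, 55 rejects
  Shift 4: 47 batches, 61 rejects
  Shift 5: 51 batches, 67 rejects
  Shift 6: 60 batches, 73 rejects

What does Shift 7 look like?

64 batches, 79 rejects

Batches goes 25, 34, 38, 47, 51, 60 → 64 (alternating steps +9, +4, +9, +4, …).
Rejects: +6 each step, so 43, 49, 55, 61, 67, 73 → 79.
Putting it together: 64 batches, 79 rejects.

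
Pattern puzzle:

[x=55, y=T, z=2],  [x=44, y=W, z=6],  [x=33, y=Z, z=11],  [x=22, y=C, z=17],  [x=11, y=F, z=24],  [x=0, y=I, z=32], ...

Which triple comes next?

X: 55, 44, 33, 22, 11, 0 → -11 (−11 each step).
Y goes T, W, Z, C, F, I → L (letters move forward 3 places in the alphabet, wrapping Z→A).
Z — differences are 4, 5, 6, … (increasing by 1 each time): 2, 6, 11, 17, 24, 32 → 41.
Putting it together: [x=-11, y=L, z=41].

[x=-11, y=L, z=41]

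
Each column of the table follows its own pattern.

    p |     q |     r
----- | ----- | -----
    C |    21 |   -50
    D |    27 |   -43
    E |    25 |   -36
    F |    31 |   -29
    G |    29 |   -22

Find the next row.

H  35  -15

Column p: letters move forward 1 place in the alphabet; C, D, E, F, G → H.
Column q: 21, 27, 25, 31, 29 → 35 (alternating steps +6, −2, +6, −2, …).
Column r: +7 each step, so -50, -43, -36, -29, -22 → -15.
Combining the parts gives H  35  -15.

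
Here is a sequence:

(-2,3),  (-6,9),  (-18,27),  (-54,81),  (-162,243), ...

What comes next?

First component: -2, -6, -18, -54, -162 → -486 (×3 each step).
For the second component, ×3 each step: 3, 9, 27, 81, 243 → 729.
Combining the parts gives (-486,729).

(-486,729)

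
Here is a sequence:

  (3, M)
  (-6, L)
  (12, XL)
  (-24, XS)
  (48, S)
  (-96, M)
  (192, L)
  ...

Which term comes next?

(-384, XL)

For the first component, ×(-2) each step: 3, -6, 12, -24, 48, -96, 192 → -384.
Size: repeats M → L → XL → XS → S, so M, L, XL, XS, S, M, L → XL.
Putting it together: (-384, XL).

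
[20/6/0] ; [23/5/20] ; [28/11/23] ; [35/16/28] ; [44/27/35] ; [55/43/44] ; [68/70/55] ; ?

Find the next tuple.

First part goes 20, 23, 28, 35, 44, 55, 68 → 83 (differences are 3, 5, 7, … (increasing by 2 each time)).
Second part: each term is the sum of the two before it, so 6, 5, 11, 16, 27, 43, 70 → 113.
Third part: always the previous value of the first part, so 0, 20, 23, 28, 35, 44, 55 → 68.
Combining the parts gives [83/113/68].

[83/113/68]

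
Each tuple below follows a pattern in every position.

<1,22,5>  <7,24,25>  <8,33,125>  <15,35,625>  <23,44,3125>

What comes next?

<38,46,15625>

First entry — each term is the sum of the two before it: 1, 7, 8, 15, 23 → 38.
Second entry: 22, 24, 33, 35, 44 → 46 (alternating steps +2, +9, +2, +9, …).
Third entry: 5, 25, 125, 625, 3125 → 15625 (×5 each step).
Putting it together: <38,46,15625>.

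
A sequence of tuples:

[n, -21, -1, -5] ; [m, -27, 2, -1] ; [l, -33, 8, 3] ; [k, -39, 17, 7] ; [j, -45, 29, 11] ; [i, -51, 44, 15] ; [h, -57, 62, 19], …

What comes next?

[g, -63, 83, 23]

Letter: n, m, l, k, j, i, h → g (letters move back 1 place in the alphabet).
Second coordinate: −6 each step; -21, -27, -33, -39, -45, -51, -57 → -63.
Third coordinate goes -1, 2, 8, 17, 29, 44, 62 → 83 (differences are 3, 6, 9, … (increasing by 3 each time)).
Fourth coordinate: +4 each step, so -5, -1, 3, 7, 11, 15, 19 → 23.
Combining the parts gives [g, -63, 83, 23].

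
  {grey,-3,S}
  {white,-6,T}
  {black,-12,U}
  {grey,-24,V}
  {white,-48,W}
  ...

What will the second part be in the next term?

-96

Second part: ×2 each step; -3, -6, -12, -24, -48 → -96.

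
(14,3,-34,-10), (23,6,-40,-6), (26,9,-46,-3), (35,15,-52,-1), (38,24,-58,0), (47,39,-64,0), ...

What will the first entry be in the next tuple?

50

First entry goes 14, 23, 26, 35, 38, 47 → 50 (alternating steps +9, +3, +9, +3, …).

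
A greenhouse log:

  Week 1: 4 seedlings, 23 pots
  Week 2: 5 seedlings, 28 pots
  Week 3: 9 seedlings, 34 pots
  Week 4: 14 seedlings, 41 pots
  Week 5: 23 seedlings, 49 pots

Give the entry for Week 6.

37 seedlings, 58 pots

Seedlings goes 4, 5, 9, 14, 23 → 37 (each term is the sum of the two before it).
Pots: differences are 5, 6, 7, … (increasing by 1 each time), so 23, 28, 34, 41, 49 → 58.
So the next row is 37 seedlings, 58 pots.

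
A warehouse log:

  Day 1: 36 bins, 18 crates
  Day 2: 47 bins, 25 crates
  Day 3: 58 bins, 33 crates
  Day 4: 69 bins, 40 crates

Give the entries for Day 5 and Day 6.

Bins: 36, 47, 58, 69 → 80 → 91 (+11 each step).
Crates: alternating steps +7, +8, +7, +8, …, so 18, 25, 33, 40 → 48 → 55.
Putting the parts together: 80 bins, 48 crates and then 91 bins, 55 crates.

80 bins, 48 crates; 91 bins, 55 crates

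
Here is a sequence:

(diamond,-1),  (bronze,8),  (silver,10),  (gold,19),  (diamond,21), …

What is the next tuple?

(bronze,30)

For the rank, repeats diamond → bronze → silver → gold: diamond, bronze, silver, gold, diamond → bronze.
Second slot: alternating steps +9, +2, +9, +2, …, so -1, 8, 10, 19, 21 → 30.
Combining the parts gives (bronze,30).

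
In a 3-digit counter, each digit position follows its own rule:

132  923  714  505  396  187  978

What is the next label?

769

First digit: −2 each step, mod 10; 1, 9, 7, 5, 3, 1, 9 → 7.
Second digit: 3, 2, 1, 0, 9, 8, 7 → 6 (−1 each step, mod 10).
Third digit: +1 each step, mod 10; 2, 3, 4, 5, 6, 7, 8 → 9.
Putting it together: 769.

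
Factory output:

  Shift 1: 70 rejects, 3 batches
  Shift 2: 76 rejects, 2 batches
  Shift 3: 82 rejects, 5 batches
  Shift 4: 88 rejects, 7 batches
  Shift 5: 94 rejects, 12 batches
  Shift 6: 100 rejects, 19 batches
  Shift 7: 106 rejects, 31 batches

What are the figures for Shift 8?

Rejects: +6 each step; 70, 76, 82, 88, 94, 100, 106 → 112.
Batches — each term is the sum of the two before it: 3, 2, 5, 7, 12, 19, 31 → 50.
Putting it together: 112 rejects, 50 batches.

112 rejects, 50 batches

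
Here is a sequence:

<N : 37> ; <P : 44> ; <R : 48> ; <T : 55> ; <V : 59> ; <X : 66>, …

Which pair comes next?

<Z : 70>

Letter: N, P, R, T, V, X → Z (letters move forward 2 places in the alphabet).
Second slot — alternating steps +7, +4, +7, +4, …: 37, 44, 48, 55, 59, 66 → 70.
Putting it together: <Z : 70>.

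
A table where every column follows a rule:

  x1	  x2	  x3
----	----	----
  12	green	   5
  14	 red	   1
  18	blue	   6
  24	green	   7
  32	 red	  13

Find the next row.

Column x1 — differences are 2, 4, 6, … (increasing by 2 each time): 12, 14, 18, 24, 32 → 42.
Column x2 — repeats green → red → blue: green, red, blue, green, red → blue.
For the column x3, each term is the sum of the two before it: 5, 1, 6, 7, 13 → 20.
Combining the parts gives 42  blue  20.

42  blue  20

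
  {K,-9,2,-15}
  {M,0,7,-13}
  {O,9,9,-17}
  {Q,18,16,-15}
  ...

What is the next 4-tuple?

Letter — letters move forward 2 places in the alphabet: K, M, O, Q → S.
Second coordinate: +9 each step; -9, 0, 9, 18 → 27.
Third coordinate: 2, 7, 9, 16 → 25 (each term is the sum of the two before it).
Fourth coordinate: -15, -13, -17, -15 → -19 (alternating steps +2, −4, +2, −4, …).
Combining the parts gives {S,27,25,-19}.

{S,27,25,-19}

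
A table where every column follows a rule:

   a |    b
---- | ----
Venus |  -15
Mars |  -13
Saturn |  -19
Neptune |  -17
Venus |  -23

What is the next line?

Mars  -21

For the column a, repeats Venus → Mars → Saturn → Neptune: Venus, Mars, Saturn, Neptune, Venus → Mars.
Column b: alternating steps +2, −6, +2, −6, …; -15, -13, -19, -17, -23 → -21.
So the next line is Mars  -21.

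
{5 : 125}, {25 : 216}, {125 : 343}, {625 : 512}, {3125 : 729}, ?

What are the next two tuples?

First value: 5, 25, 125, 625, 3125 → 15625 → 78125 (×5 each step).
Second value: perfect cubes: 5³, 6³, 7³, …; 125, 216, 343, 512, 729 → 1000 → 1331.
Putting the parts together: {15625 : 1000} and then {78125 : 1331}.

{15625 : 1000}, {78125 : 1331}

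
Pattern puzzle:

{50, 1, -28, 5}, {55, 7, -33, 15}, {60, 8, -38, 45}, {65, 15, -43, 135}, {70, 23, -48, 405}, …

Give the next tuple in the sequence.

{75, 38, -53, 1215}

First part: +5 each step, so 50, 55, 60, 65, 70 → 75.
For the second part, each term is the sum of the two before it: 1, 7, 8, 15, 23 → 38.
Third part — −5 each step: -28, -33, -38, -43, -48 → -53.
For the fourth part, ×3 each step: 5, 15, 45, 135, 405 → 1215.
So the next tuple is {75, 38, -53, 1215}.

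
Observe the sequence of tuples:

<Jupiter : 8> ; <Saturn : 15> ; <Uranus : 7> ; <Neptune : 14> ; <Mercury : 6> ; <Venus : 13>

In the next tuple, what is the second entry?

5

For the second entry, alternating steps +7, −8, +7, −8, …: 8, 15, 7, 14, 6, 13 → 5.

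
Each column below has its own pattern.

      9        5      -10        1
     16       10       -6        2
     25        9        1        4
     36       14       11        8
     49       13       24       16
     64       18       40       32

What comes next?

First component: perfect squares: 3², 4², 5², …; 9, 16, 25, 36, 49, 64 → 81.
Second component: alternating steps +5, −1, +5, −1, …, so 5, 10, 9, 14, 13, 18 → 17.
For the third component, differences are 4, 7, 10, … (increasing by 3 each time): -10, -6, 1, 11, 24, 40 → 59.
Fourth component — ×2 each step: 1, 2, 4, 8, 16, 32 → 64.
So the next line is 81  17  59  64.

81  17  59  64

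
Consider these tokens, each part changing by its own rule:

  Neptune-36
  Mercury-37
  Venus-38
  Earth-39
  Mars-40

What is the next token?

Jupiter-41

Planet: runs through the planets Mercury→Neptune, so Neptune, Mercury, Venus, Earth, Mars → Jupiter.
Second component — +1 each step: 36, 37, 38, 39, 40 → 41.
Putting it together: Jupiter-41.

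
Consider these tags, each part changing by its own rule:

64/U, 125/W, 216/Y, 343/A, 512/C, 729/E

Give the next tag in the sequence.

First component — perfect cubes: 4³, 5³, 6³, …: 64, 125, 216, 343, 512, 729 → 1000.
Letter: letters move forward 2 places in the alphabet, wrapping Z→A; U, W, Y, A, C, E → G.
Putting it together: 1000/G.

1000/G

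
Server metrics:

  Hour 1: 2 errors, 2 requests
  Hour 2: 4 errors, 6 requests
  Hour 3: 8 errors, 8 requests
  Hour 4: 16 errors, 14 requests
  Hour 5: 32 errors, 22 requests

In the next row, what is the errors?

64

Errors: ×2 each step, so 2, 4, 8, 16, 32 → 64.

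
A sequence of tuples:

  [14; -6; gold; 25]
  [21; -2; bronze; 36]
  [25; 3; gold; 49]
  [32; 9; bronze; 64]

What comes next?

First part — alternating steps +7, +4, +7, +4, …: 14, 21, 25, 32 → 36.
Second part — differences are 4, 5, 6, … (increasing by 1 each time): -6, -2, 3, 9 → 16.
For the rank, alternates gold ↔ bronze: gold, bronze, gold, bronze → gold.
Fourth part: 25, 36, 49, 64 → 81 (perfect squares: 5², 6², 7², …).
Combining the parts gives [36; 16; gold; 81].

[36; 16; gold; 81]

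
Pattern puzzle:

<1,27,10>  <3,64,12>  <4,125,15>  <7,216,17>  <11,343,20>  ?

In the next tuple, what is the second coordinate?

For the second coordinate, perfect cubes: 3³, 4³, 5³, …: 27, 64, 125, 216, 343 → 512.

512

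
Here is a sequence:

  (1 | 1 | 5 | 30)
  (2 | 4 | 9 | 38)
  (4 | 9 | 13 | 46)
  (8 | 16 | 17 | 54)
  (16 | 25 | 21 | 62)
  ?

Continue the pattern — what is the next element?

(32 | 36 | 25 | 70)

First entry goes 1, 2, 4, 8, 16 → 32 (×2 each step).
For the second entry, perfect squares: 1², 2², 3², …: 1, 4, 9, 16, 25 → 36.
Third entry — +4 each step: 5, 9, 13, 17, 21 → 25.
For the fourth entry, +8 each step: 30, 38, 46, 54, 62 → 70.
Putting it together: (32 | 36 | 25 | 70).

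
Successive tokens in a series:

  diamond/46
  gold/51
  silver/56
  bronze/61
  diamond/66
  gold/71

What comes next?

silver/76

Rank — repeats diamond → gold → silver → bronze: diamond, gold, silver, bronze, diamond, gold → silver.
For the second component, +5 each step: 46, 51, 56, 61, 66, 71 → 76.
So the next token is silver/76.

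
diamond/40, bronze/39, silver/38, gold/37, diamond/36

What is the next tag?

Rank: repeats diamond → bronze → silver → gold, so diamond, bronze, silver, gold, diamond → bronze.
Second component: −1 each step, so 40, 39, 38, 37, 36 → 35.
Combining the parts gives bronze/35.

bronze/35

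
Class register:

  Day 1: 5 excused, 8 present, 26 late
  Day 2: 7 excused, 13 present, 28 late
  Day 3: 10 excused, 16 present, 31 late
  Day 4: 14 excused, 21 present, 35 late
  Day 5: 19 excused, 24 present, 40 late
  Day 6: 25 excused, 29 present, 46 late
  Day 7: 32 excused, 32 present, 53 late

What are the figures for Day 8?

40 excused, 37 present, 61 late

For the excused, differences are 2, 3, 4, … (increasing by 1 each time): 5, 7, 10, 14, 19, 25, 32 → 40.
For the present, alternating steps +5, +3, +5, +3, …: 8, 13, 16, 21, 24, 29, 32 → 37.
Late goes 26, 28, 31, 35, 40, 46, 53 → 61 (differences are 2, 3, 4, … (increasing by 1 each time)).
So the next line is 40 excused, 37 present, 61 late.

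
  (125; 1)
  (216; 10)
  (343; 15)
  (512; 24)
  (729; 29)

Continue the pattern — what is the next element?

(1000; 38)

First coordinate: perfect cubes: 5³, 6³, 7³, …; 125, 216, 343, 512, 729 → 1000.
Second coordinate: 1, 10, 15, 24, 29 → 38 (alternating steps +9, +5, +9, +5, …).
Combining the parts gives (1000; 38).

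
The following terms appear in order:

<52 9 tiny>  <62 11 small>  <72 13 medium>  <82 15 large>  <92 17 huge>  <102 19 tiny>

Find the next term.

<112 21 small>

First part — +10 each step: 52, 62, 72, 82, 92, 102 → 112.
Second part: +2 each step, so 9, 11, 13, 15, 17, 19 → 21.
Size: repeats tiny → small → medium → large → huge; tiny, small, medium, large, huge, tiny → small.
Combining the parts gives <112 21 small>.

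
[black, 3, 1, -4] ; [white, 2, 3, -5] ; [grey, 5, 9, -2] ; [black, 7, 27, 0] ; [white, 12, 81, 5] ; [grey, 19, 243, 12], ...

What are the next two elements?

Shade: repeats black → white → grey; black, white, grey, black, white, grey → black → white.
Second entry: each term is the sum of the two before it; 3, 2, 5, 7, 12, 19 → 31 → 50.
Third entry goes 1, 3, 9, 27, 81, 243 → 729 → 2187 (×3 each step).
For the fourth entry, always 7 less than the second entry: -4, -5, -2, 0, 5, 12 → 24 → 43.
So the next two elements are [black, 31, 729, 24] and [white, 50, 2187, 43].

[black, 31, 729, 24], [white, 50, 2187, 43]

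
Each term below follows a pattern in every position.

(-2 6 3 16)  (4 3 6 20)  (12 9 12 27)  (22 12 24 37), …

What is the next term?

First value: -2, 4, 12, 22 → 34 (differences are 6, 8, 10, … (increasing by 2 each time)).
Second value goes 6, 3, 9, 12 → 21 (each term is the sum of the two before it).
Third value: ×2 each step; 3, 6, 12, 24 → 48.
Fourth value: differences are 4, 7, 10, … (increasing by 3 each time); 16, 20, 27, 37 → 50.
So the next term is (34 21 48 50).

(34 21 48 50)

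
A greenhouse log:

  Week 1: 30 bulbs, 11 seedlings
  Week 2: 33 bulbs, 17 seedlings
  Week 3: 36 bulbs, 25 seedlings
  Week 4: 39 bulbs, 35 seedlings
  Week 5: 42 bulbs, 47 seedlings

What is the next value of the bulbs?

Bulbs: +3 each step, so 30, 33, 36, 39, 42 → 45.

45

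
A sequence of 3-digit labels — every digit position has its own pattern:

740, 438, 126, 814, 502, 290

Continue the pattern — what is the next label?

First digit goes 7, 4, 1, 8, 5, 2 → 9 (−3 each step, mod 10).
Second digit: −1 each step, mod 10, so 4, 3, 2, 1, 0, 9 → 8.
For the third digit, −2 each step, mod 10: 0, 8, 6, 4, 2, 0 → 8.
Putting it together: 988.

988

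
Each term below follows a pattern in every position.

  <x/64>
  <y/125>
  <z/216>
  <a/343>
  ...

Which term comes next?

<b/512>

Letter: x, y, z, a → b (letters move forward 1 place in the alphabet, wrapping Z→A).
Second value: 64, 125, 216, 343 → 512 (perfect cubes: 4³, 5³, 6³, …).
So the next term is <b/512>.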